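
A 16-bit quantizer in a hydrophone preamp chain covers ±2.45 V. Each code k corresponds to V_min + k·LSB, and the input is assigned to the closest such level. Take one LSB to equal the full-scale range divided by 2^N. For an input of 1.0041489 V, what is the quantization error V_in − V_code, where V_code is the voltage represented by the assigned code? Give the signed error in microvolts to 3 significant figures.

Range = 2.45 − (-2.45) = 4.9 V. LSB = 4.9 V / 2^16 ≈ 74.77 µV.
Position in LSBs: (1.0041489 − (-2.45)) × 65536/4.9 = 46198.1841; rounding gives k = 46198.
V_code = -2.45 + (46198/65536) × 4.9 = 1.0041351318 V.
V_in − V_code = 1.0041489 − (1.0041351318) = +13.8 µV.

+13.8 µV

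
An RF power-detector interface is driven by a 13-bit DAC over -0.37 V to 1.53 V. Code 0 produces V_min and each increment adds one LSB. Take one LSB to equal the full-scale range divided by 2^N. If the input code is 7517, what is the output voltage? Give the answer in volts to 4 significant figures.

1.373 V

The full-scale span is 1.53 − (-0.37) = 1.9 V. LSB = 1.9 V / 2^13.
Output = V_min + (7517/8192) × range = -0.37 + 0.917603 × 1.9 V
      = -0.37 + 1.74344 = 1.37344 V.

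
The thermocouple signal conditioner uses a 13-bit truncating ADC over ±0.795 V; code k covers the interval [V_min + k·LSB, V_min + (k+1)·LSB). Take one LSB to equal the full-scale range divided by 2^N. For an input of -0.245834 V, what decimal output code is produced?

Full-scale range = 0.795 V − (-0.795 V) = 1.59 V. LSB = 1.59 V / 2^13 ≈ 194.1 µV.
code = ⌊(V_in − V_min)/LSB⌋ = ⌊(V_in − V_min) × 2^13 / range⌋
     = ⌊(-0.245834 − (-0.795)) × 8192 / 1.59⌋ = ⌊0.549166 × 8192/1.59⌋
     = ⌊2829.414⌋ = 2829.

2829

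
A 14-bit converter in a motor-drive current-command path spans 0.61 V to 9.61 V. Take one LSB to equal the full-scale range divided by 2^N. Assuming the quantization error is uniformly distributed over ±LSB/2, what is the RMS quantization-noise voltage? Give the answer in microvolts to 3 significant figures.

Range = 9.61 − (0.61) = 9 V.
One LSB is 9 V / 16384 = 0.54932 mV.
V_rms = LSB/√12 = 0.54932 mV / √12 = 159 µV.

159 µV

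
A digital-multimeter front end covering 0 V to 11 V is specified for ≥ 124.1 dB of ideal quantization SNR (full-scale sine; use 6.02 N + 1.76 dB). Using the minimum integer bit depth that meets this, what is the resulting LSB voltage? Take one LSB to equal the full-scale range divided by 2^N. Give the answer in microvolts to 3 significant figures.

5.25 µV

V_FS = 11 V.
N ≥ (124.1 − 1.76)/6.02 = 20.322 → N_min = 21.
Step size = 11/2097152 V = 5.25 µV.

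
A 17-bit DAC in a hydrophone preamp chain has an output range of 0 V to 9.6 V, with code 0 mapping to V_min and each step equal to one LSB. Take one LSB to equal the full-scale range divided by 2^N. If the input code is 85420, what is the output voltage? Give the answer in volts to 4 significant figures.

6.256 V

Range is 9.6 V. LSB = 9.6 V / 2^17.
V_out = V_min + code × LSB = 0 V + 85420 × 9.6 V / 131072
      = 0 + 6.25635 = 6.25635 V.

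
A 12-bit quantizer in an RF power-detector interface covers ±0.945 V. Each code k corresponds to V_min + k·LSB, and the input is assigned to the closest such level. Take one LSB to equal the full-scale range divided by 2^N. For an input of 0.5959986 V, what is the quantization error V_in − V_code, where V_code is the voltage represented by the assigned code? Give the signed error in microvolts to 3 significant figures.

−164 µV

Range = 0.945 − (-0.945) = 1.89 V. LSB = 1.89 V / 2^12 ≈ 461.4 µV.
(V_in − V_min)/LSB = (0.5959986 − (-0.945)) × 4096/1.89 = 3339.6456 → nearest code k = 3340.
Reconstructed level: -0.945 + 3340 × 1.89/4096 V = 0.5961621094 V.
V_in − V_code = 0.5959986 − (0.5961621094) = −164 µV.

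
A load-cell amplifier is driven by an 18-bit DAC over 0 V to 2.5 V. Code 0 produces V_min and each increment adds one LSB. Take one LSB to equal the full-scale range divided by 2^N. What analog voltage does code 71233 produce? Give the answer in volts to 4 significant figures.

V_FS = 2.5 V. LSB = 2.5 V / 2^18.
V_out = V_min + code × LSB = 0 V + 71233 × 2.5 V / 262144
      = 0 + 0.679331 = 0.679331 V.

0.6793 V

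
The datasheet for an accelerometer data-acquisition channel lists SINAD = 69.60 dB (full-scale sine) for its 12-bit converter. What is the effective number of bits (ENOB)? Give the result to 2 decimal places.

11.27 bits

ENOB = (69.60 − 1.76)/6.02 = 11.2691 bits.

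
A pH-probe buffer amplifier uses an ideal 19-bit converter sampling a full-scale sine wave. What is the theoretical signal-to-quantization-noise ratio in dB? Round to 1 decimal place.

116.1 dB

Ideal quantization SNR: 6.02 × 19 + 1.76 dB = 116.1 dB.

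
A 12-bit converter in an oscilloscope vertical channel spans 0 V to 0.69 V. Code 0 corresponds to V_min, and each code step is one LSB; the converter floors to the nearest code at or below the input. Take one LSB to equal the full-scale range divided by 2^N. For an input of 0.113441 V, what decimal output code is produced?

Span = 0.69 V. LSB = 0.69 V / 2^12 ≈ 168.5 µV.
(V_in − V_min) × 2^12/range = (0.113441 − (0)) × 4096/0.69 = 673.412.
Floor → code = 673.

673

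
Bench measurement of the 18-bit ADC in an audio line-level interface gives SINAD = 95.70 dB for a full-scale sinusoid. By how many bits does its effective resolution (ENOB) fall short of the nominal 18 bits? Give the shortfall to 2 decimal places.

N_eff = (95.70 − 1.76)/6.02 = 15.6047 bits.
18 − 15.6047 = 2.40 bits below nominal.

2.40 bits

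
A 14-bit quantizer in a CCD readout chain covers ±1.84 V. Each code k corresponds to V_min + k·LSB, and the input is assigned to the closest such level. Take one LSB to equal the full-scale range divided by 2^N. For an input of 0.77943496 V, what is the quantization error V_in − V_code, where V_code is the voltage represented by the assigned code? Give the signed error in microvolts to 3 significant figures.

Range = 1.84 − (-1.84) = 3.68 V. LSB = 3.68 V / 2^14 ≈ 224.6 µV.
(0.77943496 − (-1.84)) / LSB = 2.61943496 × 16384/3.68 = 11662.1800. Nearest integer: k = 11662.
V_code = V_min + k × range/2^14 = -1.84 + 11662 × 3.68/16384 = 0.77939453125 V.
Error = V_in − V_code = 0.77943496 − (0.77939453125) = +40.4 µV.

+40.4 µV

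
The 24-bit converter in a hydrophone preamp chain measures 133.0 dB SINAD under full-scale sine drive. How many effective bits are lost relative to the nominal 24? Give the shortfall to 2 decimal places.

N_eff = (133.0 − 1.76)/6.02 = 21.8007 bits.
Lost resolution: 24 − 21.8007 = 2.1993 bits.

2.20 bits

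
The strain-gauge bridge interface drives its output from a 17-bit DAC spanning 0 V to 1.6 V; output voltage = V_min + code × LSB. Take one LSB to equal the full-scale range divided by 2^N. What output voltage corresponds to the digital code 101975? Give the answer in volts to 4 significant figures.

1.245 V

Span = 1.6 V. LSB = 1.6 V / 2^17.
Output = V_min + (101975/131072) × range = 0 + 0.778008 × 1.6 V
      = 0 V + 1.24481 V = 1.24481 V.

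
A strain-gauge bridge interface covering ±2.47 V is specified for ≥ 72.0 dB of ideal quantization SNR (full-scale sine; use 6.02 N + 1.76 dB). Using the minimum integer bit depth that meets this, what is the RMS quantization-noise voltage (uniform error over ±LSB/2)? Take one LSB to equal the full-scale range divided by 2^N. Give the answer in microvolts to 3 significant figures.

348 µV

Span: 2.47 V − (-2.47 V) = 4.94 V.
Required N = ⌈(72.0 − 1.76)/6.02⌉ = ⌈11.668⌉ = 12.
LSB = 4.94 V ÷ 2^12 = 4.94/4096 V = 1.2061 mV.
V_rms = LSB/√12 = 348 µV.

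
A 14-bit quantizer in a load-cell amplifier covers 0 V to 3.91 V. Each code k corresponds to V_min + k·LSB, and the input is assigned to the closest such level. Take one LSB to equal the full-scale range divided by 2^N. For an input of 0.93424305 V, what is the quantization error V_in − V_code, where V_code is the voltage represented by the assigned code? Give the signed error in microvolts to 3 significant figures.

Range is 3.91 V. LSB = 3.91 V / 2^14 ≈ 238.6 µV.
Position in LSBs: (0.93424305 − (0)) × 16384/3.91 = 3914.7412; rounding gives k = 3915.
V_code = V_min + k × range/2^14 = 0 + 3915 × 3.91/16384 = 0.93430480957 V.
Error = V_in − V_code = 0.93424305 − (0.93430480957) = −61.8 µV.

−61.8 µV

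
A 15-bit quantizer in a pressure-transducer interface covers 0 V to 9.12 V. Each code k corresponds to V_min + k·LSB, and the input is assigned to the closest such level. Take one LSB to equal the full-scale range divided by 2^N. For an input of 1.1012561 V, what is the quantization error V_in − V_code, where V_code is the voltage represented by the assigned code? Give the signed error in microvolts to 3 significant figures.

−57.4 µV

Span = 9.12 V. LSB = 9.12 V / 2^15 ≈ 278.3 µV.
(1.1012561 − (0)) / LSB = 1.1012561 × 32768/9.12 = 3956.7938. Nearest integer: k = 3957.
V_code = V_min + k × range/2^15 = 0 + 3957 × 9.12/32768 = 1.1013134766 V.
Error = V_in − V_code = 1.1012561 − (1.1013134766) = −57.4 µV.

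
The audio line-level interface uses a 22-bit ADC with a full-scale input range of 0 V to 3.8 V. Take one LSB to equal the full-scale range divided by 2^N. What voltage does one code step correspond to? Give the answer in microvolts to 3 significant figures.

V_FS = 3.8 V.
2^22 = 4194304 levels.
One LSB is 3.8 V / 4194304 = 0.906 µV.

0.906 µV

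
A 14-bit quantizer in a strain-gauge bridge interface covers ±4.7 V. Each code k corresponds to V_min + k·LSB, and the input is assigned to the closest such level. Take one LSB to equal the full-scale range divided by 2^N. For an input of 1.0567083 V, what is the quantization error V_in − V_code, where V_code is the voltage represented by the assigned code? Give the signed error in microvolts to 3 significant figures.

The full-scale span is 4.7 − (-4.7) = 9.4 V. LSB = 9.4 V / 2^14 ≈ 0.5737 mV.
Position in LSBs: (1.0567083 − (-4.7)) × 16384/9.4 = 10033.8201; rounding gives k = 10034.
V_code = -4.7 + (10034/16384) × 9.4 = 1.0568115234 V.
V_in − V_code = 1.0567083 − (1.0568115234) = −103 µV.

−103 µV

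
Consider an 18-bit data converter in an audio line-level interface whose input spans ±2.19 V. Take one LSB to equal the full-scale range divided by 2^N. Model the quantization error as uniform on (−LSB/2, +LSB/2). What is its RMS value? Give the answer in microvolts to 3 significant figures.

Range = 2.19 − (-2.19) = 4.38 V.
LSB = 4.38 V / 2^18 = 16.708 µV.
For a uniform distribution on [−LSB/2, +LSB/2], V_rms = LSB/√12 = 16.708 µV/3.4641 = 4.82 µV.

4.82 µV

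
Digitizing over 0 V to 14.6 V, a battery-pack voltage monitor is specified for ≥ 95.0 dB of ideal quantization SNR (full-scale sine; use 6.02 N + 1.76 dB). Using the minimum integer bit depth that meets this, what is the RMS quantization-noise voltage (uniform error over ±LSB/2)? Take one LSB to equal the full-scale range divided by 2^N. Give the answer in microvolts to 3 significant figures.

64.3 µV

Span = 14.6 V.
Solving 6.02 N ≥ 95.0 − 1.76: N ≥ 15.488. Round up → N = 16.
LSB = 14.6 V ÷ 2^16 = 14.6/65536 V = 222.78 µV.
RMS noise = LSB/√12 = 64.3 µV.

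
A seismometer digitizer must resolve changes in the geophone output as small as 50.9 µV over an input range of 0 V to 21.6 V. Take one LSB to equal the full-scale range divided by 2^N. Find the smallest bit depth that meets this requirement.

Span = 21.6 V.
Required number of levels: 21.6/50.9 µV = 424360; smallest N with 2^N ≥ that is 19.

19 bits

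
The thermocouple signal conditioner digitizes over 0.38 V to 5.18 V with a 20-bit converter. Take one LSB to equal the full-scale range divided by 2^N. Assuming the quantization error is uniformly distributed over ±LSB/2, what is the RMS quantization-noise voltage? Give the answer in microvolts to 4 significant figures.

1.321 µV

Span: 5.18 V − (0.38 V) = 4.8 V.
Step size = 4.8/1048576 V = 4.57764 µV.
V_rms = LSB/√12 = 4.57764 µV / √12 = 1.321 µV.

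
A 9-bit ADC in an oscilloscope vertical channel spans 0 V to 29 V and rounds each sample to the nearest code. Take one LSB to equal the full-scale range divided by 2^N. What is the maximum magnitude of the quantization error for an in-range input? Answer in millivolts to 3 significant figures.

28.3 mV

V_FS = 29 V.
Step size = 29/512 V = 56.641 mV.
Worst-case error for round-to-nearest is half an LSB: 28.3 mV.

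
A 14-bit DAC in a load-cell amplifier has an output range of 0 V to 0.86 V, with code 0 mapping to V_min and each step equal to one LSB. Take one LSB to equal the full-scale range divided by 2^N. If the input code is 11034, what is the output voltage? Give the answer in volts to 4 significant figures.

0.5792 V

Range is 0.86 V. LSB = 0.86 V / 2^14.
V_out = V_min + code × LSB = 0 V + 11034 × 0.86 V / 16384
      = 0 V + 0.579177 V = 0.579177 V.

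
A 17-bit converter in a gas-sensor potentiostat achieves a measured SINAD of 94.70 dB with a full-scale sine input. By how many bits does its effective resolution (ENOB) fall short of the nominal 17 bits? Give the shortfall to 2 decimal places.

Effective bits = (94.70 − 1.76)/6.02 = 15.4385.
Lost resolution: 17 − 15.4385 = 1.5615 bits.

1.56 bits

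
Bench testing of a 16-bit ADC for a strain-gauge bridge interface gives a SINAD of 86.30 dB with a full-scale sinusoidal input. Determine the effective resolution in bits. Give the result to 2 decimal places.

14.04 bits

ENOB = (SINAD − 1.76) / 6.02 = (86.30 − 1.76) / 6.02 = 84.54 / 6.02 = 14.0432.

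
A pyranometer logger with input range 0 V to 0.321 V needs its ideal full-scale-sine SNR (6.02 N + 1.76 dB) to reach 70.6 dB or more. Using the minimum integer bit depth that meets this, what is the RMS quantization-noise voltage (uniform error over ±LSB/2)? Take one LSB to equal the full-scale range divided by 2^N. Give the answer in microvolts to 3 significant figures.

Range is 0.321 V.
6.02 N + 1.76 ≥ 70.6 gives N ≥ 11.435, so the minimum integer is 12.
LSB = 0.321 V / 2^12 = 78.369 µV.
V_rms = LSB/√12 = 22.6 µV.

22.6 µV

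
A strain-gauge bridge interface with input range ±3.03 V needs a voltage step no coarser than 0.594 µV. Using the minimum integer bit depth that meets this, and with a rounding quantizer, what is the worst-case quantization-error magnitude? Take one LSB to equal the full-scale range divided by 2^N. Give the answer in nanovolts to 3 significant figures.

Range = 3.03 − (-3.03) = 6.06 V.
6.06 V / 0.594 µV = 1.020e7. Since 2^23 = 8388608 and 2^24 = 16777216, N = 24.
LSB = 6.06 V / 2^24 = 361.20 nV.
Half an LSB is 181 nV.

181 nV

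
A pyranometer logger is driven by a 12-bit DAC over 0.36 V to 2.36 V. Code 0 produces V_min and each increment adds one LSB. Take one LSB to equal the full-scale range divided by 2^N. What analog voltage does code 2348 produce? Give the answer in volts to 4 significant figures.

1.506 V

Range = 2.36 − (0.36) = 2 V. LSB = 2 V / 2^12.
V_out = 0.36 + 2348 × (2/4096) V
      = 0.36 V + 1.14648 V = 1.50648 V.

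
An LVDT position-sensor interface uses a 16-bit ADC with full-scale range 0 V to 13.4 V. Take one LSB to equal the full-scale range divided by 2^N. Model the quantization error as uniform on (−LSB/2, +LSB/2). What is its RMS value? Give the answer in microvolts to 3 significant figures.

Full-scale range = 13.4 V.
Step size = 13.4/65536 V = 204.47 µV.
σ_q = LSB/√12 = 204.47 µV/3.4641 = 59.0 µV.

59.0 µV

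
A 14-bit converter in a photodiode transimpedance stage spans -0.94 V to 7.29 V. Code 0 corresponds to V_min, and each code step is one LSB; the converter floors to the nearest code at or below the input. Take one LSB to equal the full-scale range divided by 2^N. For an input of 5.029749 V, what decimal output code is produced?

11884

The full-scale span is 7.29 − (-0.94) = 8.23 V. LSB = 8.23 V / 2^14 ≈ 0.5023 mV.
code = ⌊(V_in − V_min)/LSB⌋ = ⌊(V_in − V_min) × 2^14 / range⌋
     = ⌊(5.029749 − (-0.94)) × 16384 / 8.23⌋ = ⌊5.969749 × 16384/8.23⌋
     = ⌊11884.370⌋ = 11884.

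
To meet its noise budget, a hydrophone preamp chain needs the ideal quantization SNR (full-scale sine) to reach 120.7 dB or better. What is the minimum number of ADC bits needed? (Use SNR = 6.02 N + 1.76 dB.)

20 bits

Required N = ⌈(120.7 − 1.76)/6.02⌉ = ⌈19.757⌉ = 20.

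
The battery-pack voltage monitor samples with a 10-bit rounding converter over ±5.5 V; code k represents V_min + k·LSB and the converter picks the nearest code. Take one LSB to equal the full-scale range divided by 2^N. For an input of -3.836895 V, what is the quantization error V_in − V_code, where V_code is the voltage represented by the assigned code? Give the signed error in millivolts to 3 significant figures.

The full-scale span is 5.5 − (-5.5) = 11 V. LSB = 11 V / 2^10 ≈ 10.74 mV.
(-3.836895 − (-5.5)) / LSB = 1.663105 × 1024/11 = 154.8200. Nearest integer: k = 155.
Reconstructed level: -5.5 + 155 × 11/1024 V = -3.834960938 V.
V_in − V_code = -3.836895 − (-3.834960938) = −1.93 mV.

−1.93 mV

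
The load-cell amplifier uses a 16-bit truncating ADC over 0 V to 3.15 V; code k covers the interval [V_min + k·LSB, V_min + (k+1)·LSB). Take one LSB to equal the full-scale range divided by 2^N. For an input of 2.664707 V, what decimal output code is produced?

55439

Range is 3.15 V. LSB = 3.15 V / 2^16 ≈ 48.07 µV.
(V_in − V_min) × 2^16/range = (2.664707 − (0)) × 65536/3.15 = 55439.441.
Floor → code = 55439.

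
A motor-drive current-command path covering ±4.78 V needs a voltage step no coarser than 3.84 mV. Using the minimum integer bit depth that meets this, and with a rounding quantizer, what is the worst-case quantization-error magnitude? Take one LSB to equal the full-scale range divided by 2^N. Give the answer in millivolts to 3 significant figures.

Range = 4.78 − (-4.78) = 9.56 V.
Need 2^N ≥ 9.56 V / 3.84 mV = 2490 → N_min = 12.
LSB = 9.56 V / 2^12 = 2.3340 mV.
Half an LSB is 1.17 mV.

1.17 mV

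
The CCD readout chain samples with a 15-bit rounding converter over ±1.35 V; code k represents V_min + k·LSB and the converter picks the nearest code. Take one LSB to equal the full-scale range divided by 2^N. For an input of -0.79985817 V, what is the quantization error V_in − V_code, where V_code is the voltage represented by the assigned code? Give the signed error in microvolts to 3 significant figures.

−26.0 µV

The full-scale span is 1.35 − (-1.35) = 2.7 V. LSB = 2.7 V / 2^15 ≈ 82.40 µV.
(-0.79985817 − (-1.35)) / LSB = 0.55014183 × 32768/2.7 = 6676.6843. Nearest integer: k = 6677.
V_code = V_min + k × range/2^15 = -1.35 + 6677 × 2.7/32768 = -0.79983215332 V.
e = -0.79985817 − (-0.79983215332) = −26.0 µV.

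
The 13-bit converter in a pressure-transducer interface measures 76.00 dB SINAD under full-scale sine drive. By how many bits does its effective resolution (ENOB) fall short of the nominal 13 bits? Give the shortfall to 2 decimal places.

N_eff = (76.00 − 1.76)/6.02 = 12.3322 bits.
Lost resolution: 13 − 12.3322 = 0.6678 bits.

0.67 bits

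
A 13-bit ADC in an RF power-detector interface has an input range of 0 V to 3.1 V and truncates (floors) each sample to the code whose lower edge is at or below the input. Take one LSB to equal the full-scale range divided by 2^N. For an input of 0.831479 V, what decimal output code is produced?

Range is 3.1 V. LSB = 3.1 V / 2^13 ≈ 378.4 µV.
code = ⌊(V_in − V_min)/LSB⌋ = ⌊(V_in − V_min) × 2^13 / range⌋
     = ⌊(0.831479 − (0)) × 8192 / 3.1⌋ = ⌊0.831479 × 8192/3.1⌋
     = ⌊2197.250⌋ = 2197.

2197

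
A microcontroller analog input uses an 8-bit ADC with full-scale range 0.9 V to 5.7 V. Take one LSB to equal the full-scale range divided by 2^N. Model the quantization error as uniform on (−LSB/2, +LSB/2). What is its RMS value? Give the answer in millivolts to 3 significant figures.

The full-scale span is 5.7 − (0.9) = 4.8 V.
LSB = 4.8 V ÷ 2^8 = 4.8/256 V = 18.750 mV.
σ_q = LSB/√12 = 18.750 mV/3.4641 = 5.41 mV.

5.41 mV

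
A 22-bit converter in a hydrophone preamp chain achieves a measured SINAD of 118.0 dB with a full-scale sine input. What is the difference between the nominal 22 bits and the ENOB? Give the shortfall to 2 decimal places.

ENOB = (SINAD − 1.76)/6.02 = (118.0 − 1.76)/6.02 = 19.3090 bits.
22 − 19.3090 = 2.69 bits below nominal.

2.69 bits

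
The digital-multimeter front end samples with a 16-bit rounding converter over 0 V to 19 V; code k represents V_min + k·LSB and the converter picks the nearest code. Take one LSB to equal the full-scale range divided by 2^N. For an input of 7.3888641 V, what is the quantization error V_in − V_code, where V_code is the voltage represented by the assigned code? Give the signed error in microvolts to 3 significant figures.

+39.6 µV

V_FS = 19 V. LSB = 19 V / 2^16 ≈ 289.9 µV.
Position in LSBs: (7.3888641 − (0)) × 65536/19 = 25486.1367; rounding gives k = 25486.
V_code = 0 + (25486/65536) × 19 = 7.3888244629 V.
e = 7.3888641 − (7.3888244629) = +39.6 µV.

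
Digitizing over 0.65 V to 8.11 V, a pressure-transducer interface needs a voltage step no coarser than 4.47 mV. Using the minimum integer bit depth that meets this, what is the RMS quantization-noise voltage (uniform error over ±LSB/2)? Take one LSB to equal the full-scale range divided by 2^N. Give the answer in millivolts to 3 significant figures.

1.05 mV

Span: 8.11 V − (0.65 V) = 7.46 V.
Need 2^N ≥ 7.46 V / 4.47 mV = 1669 → N_min = 11.
LSB = 7.46 V / 2^11 = 3.6426 mV.
RMS noise = LSB/√12 = 1.05 mV.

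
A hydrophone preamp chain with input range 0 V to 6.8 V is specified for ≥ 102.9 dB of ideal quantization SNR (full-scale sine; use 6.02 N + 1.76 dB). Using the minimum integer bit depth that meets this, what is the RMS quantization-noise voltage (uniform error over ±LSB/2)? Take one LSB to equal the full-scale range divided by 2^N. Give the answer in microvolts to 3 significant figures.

15.0 µV

V_FS = 6.8 V.
N ≥ (102.9 − 1.76)/6.02 = 16.801 → N_min = 17.
One LSB is 6.8 V / 131072 = 51.880 µV.
RMS noise = LSB/√12 = 15.0 µV.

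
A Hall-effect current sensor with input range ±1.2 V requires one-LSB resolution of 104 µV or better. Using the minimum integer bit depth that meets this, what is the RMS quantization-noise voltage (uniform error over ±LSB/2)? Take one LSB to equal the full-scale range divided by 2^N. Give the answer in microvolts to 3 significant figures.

Span: 1.2 V − (-1.2 V) = 2.4 V.
Required number of levels: 2.4/104 µV = 23077; smallest N with 2^N ≥ that is 15.
LSB = 2.4 V ÷ 2^15 = 2.4/32768 V = 73.242 µV.
V_rms = LSB/√12 = 21.1 µV.

21.1 µV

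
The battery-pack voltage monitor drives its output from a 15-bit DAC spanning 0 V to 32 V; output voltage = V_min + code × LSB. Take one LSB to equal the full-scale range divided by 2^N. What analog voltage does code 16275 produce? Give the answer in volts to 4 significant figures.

V_FS = 32 V. LSB = 32 V / 2^15.
Output = V_min + (16275/32768) × range = 0 + 0.496674 × 32 V
      = 0 V + 15.8936 V = 15.8936 V.

15.89 V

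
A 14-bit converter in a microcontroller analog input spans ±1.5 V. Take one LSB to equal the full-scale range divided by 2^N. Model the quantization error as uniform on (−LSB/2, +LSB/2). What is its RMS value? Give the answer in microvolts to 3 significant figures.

52.9 µV

The full-scale span is 1.5 − (-1.5) = 3 V.
LSB = 3 V / 2^14 = 183.11 µV.
σ_q = LSB/√12 = 183.11 µV/3.4641 = 52.9 µV.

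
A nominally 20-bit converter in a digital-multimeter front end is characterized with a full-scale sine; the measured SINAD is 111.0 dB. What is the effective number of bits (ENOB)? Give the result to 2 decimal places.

ENOB = (111.0 − 1.76)/6.02 = 18.1462 bits.

18.15 bits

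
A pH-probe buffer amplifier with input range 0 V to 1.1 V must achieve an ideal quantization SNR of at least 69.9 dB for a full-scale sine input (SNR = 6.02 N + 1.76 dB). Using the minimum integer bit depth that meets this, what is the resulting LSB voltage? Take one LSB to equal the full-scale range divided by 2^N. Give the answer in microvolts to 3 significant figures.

269 µV

Range is 1.1 V.
6.02 N + 1.76 ≥ 69.9 gives N ≥ 11.319, so the minimum integer is 12.
LSB = 1.1 V ÷ 2^12 = 1.1/4096 V = 269 µV.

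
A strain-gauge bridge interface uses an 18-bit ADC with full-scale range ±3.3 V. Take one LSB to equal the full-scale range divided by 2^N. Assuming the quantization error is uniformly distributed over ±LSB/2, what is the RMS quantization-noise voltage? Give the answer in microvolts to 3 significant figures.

Full-scale range = 3.3 V − (-3.3 V) = 6.6 V.
LSB = 6.6 V / 2^18 = 25.177 µV.
V_rms = LSB/√12 = 25.177 µV / √12 = 7.27 µV.

7.27 µV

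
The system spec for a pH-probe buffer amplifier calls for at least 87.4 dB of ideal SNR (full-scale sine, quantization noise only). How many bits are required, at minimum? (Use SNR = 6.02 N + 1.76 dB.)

15 bits

N ≥ (87.4 − 1.76)/6.02 = 14.226 → N_min = 15.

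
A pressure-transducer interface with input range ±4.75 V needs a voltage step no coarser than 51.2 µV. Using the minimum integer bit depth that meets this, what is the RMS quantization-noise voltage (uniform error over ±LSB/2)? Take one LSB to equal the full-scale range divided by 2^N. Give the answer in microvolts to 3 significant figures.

The full-scale span is 4.75 − (-4.75) = 9.5 V.
Need 2^N ≥ 9.5 V / 51.2 µV = 185500 → N_min = 18.
Step size = 9.5/262144 V = 36.240 µV.
V_rms = LSB/√12 = 10.5 µV.

10.5 µV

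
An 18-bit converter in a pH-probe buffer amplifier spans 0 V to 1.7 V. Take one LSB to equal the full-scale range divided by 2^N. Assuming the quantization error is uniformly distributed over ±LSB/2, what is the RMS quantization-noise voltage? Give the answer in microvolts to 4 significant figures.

1.872 µV

V_FS = 1.7 V.
LSB = 1.7 V / 2^18 = 6.48499 µV.
σ_q = LSB/√12 = 6.48499 µV/3.4641 = 1.872 µV.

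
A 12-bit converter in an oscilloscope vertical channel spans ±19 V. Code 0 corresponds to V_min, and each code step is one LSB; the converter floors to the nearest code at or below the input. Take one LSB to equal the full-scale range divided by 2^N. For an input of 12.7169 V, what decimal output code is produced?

Span: 19 V − (-19 V) = 38 V. LSB = 38 V / 2^12 ≈ 9.277 mV.
(V_in − V_min) × 2^12/range = (12.7169 − (-19)) × 4096/38 = 3418.748.
Floor → code = 3418.

3418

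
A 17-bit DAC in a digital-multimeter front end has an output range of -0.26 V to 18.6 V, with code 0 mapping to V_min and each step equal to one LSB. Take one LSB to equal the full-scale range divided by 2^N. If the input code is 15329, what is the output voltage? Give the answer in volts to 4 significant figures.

Span: 18.6 V − (-0.26 V) = 18.86 V. LSB = 18.86 V / 2^17.
V_out = V_min + code × LSB = -0.26 V + 15329 × 18.86 V / 131072
      = -0.26 V + 2.20570 V = 1.94570 V.

1.946 V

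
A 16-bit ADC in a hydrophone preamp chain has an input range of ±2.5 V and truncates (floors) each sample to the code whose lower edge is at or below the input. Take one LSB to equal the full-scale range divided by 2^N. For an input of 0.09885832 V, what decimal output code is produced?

The full-scale span is 2.5 − (-2.5) = 5 V. LSB = 5 V / 2^16 ≈ 76.29 µV.
V_in − V_min = 0.09885832 − (-2.5) = 2.59885832 V.
Divide by LSB: 2.59885832 × 65536/5 = 34063.7558.
Truncating gives code 34063.

34063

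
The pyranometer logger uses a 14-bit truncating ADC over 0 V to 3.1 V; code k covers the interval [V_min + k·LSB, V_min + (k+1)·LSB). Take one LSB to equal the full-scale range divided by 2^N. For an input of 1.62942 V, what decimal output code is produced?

Span = 3.1 V. LSB = 3.1 V / 2^14 ≈ 189.2 µV.
V_in − V_min = 1.62942 − (0) = 1.62942 V.
Divide by LSB: 1.62942 × 16384/3.1 = 8611.7475.
Truncating gives code 8611.

8611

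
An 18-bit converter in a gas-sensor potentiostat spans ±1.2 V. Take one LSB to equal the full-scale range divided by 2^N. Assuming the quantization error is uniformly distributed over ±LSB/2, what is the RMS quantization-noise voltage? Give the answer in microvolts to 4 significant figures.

Range = 1.2 − (-1.2) = 2.4 V.
LSB = 2.4 V ÷ 2^18 = 2.4/262144 V = 9.15527 µV.
V_rms = LSB/√12 = 9.15527 µV / √12 = 2.643 µV.

2.643 µV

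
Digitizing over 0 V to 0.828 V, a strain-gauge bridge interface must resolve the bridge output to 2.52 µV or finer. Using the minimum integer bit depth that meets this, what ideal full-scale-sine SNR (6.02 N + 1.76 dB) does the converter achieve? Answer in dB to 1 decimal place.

Span = 0.828 V.
Levels needed ≥ 0.828/2.52 µV = 328600. 2^19 = 524288 suffices, so N_min = 19.
6.02(19) + 1.76 = 116.14 dB.

116.1 dB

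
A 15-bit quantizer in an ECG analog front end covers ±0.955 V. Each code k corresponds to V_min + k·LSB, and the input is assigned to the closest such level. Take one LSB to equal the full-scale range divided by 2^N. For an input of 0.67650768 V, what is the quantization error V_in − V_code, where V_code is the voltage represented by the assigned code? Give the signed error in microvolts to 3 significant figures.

Span: 0.955 V − (-0.955 V) = 1.91 V. LSB = 1.91 V / 2^15 ≈ 58.29 µV.
Position in LSBs: (0.67650768 − (-0.955)) × 32768/1.91 = 27990.1799; rounding gives k = 27990.
V_code = V_min + k × range/2^15 = -0.955 + 27990 × 1.91/32768 = 0.67649719238 V.
e = 0.67650768 − (0.67649719238) = +10.5 µV.

+10.5 µV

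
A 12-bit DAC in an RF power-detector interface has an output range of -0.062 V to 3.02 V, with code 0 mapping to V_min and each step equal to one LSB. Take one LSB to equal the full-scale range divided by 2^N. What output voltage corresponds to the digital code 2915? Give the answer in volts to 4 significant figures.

2.131 V

Full-scale range = 3.02 V − (-0.062 V) = 3.082 V. LSB = 3.082 V / 2^12.
V_out = -0.062 + 2915 × (3.082/4096) V
      = -0.062 + 2.19337 = 2.13137 V.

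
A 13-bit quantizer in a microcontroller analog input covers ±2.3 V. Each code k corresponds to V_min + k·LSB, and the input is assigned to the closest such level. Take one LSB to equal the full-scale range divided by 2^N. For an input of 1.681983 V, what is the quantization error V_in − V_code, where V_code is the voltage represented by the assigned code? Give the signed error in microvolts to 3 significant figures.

The full-scale span is 2.3 − (-2.3) = 4.6 V. LSB = 4.6 V / 2^13 ≈ 0.5615 mV.
(1.681983 − (-2.3)) / LSB = 3.981983 × 8192/4.6 = 7091.3923. Nearest integer: k = 7091.
V_code = V_min + k × range/2^13 = -2.3 + 7091 × 4.6/8192 = 1.681762695 V.
e = 1.681983 − (1.681762695) = +220 µV.

+220 µV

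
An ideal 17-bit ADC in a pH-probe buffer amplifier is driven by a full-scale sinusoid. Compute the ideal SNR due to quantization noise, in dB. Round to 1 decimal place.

104.1 dB

SNR = 6.02·17 + 1.76 = 104.10 dB.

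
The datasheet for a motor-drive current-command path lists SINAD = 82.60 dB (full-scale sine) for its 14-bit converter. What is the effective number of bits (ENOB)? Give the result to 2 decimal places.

(82.60 − 1.76) / 6.02 = 80.84/6.02 = 13.4286 effective bits.

13.43 bits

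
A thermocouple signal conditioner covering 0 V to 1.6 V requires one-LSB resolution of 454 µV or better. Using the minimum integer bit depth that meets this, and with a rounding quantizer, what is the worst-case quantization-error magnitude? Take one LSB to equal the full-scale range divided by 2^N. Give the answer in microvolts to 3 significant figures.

V_FS = 1.6 V.
1.6 V / 454 µV = 3524. Since 2^11 = 2048 and 2^12 = 4096, N = 12.
LSB = 1.6 V / 2^12 = 390.63 µV.
Half an LSB is 195 µV.

195 µV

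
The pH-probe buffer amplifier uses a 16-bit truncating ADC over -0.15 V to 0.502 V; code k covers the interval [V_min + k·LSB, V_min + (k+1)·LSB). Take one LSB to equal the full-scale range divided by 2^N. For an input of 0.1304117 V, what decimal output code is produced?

28185

The full-scale span is 0.502 − (-0.15) = 0.652 V. LSB = 0.652 V / 2^16 ≈ 9.949 µV.
code = ⌊(V_in − V_min)/LSB⌋ = ⌊(V_in − V_min) × 2^16 / range⌋
     = ⌊(0.1304117 − (-0.15)) × 65536 / 0.652⌋ = ⌊0.2804117 × 65536/0.652⌋
     = ⌊28185.677⌋ = 28185.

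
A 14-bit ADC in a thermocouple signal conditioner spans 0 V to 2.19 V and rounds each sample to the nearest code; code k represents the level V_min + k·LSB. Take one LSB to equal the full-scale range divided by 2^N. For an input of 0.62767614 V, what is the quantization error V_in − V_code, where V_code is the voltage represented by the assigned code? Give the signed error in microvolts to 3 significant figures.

Full-scale range = 2.19 V. LSB = 2.19 V / 2^14 ≈ 133.7 µV.
Position in LSBs: (0.62767614 − (0)) × 16384/2.19 = 4695.8200; rounding gives k = 4696.
V_code = V_min + k × range/2^14 = 0 + 4696 × 2.19/16384 = 0.62770019531 V.
Error = V_in − V_code = 0.62767614 − (0.62770019531) = −24.1 µV.

−24.1 µV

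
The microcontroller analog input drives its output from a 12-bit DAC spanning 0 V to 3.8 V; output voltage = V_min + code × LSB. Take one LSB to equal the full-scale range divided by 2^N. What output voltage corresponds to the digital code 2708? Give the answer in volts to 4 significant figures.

Span = 3.8 V. LSB = 3.8 V / 2^12.
Output = V_min + (2708/4096) × range = 0 + 0.661133 × 3.8 V
      = 0 + 2.51230 = 2.51230 V.

2.512 V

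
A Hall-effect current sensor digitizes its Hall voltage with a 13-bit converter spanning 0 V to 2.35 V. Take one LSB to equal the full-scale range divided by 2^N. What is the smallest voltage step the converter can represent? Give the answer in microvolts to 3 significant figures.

287 µV

Full-scale range = 2.35 V.
There are 2^13 = 8192 steps.
LSB = 2.35 V ÷ 2^13 = 2.35/8192 V = 287 µV.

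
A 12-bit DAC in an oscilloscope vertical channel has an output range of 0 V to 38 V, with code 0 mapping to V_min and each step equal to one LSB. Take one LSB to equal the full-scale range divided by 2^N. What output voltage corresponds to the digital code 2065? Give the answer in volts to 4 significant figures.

Range is 38 V. LSB = 38 V / 2^12.
V_out = V_min + code × LSB = 0 V + 2065 × 38 V / 4096
      = 0 + 19.1577 = 19.1577 V.

19.16 V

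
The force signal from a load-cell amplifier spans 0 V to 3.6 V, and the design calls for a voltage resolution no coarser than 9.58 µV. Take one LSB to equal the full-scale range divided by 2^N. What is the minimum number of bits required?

19 bits

V_FS = 3.6 V.
Need 2^N ≥ 3.6 V / 9.58 µV = 375800 → N_min = 19.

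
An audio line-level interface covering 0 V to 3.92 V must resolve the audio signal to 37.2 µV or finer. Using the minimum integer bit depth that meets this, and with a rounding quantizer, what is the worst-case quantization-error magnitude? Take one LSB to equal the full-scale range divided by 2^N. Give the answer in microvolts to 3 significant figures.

15.0 µV

V_FS = 3.92 V.
Levels needed ≥ 3.92/37.2 µV = 105400. 2^17 = 131072 suffices, so N_min = 17.
Step size = 3.92/131072 V = 29.907 µV.
Max error for round-to-nearest is LSB/2 = 15.0 µV.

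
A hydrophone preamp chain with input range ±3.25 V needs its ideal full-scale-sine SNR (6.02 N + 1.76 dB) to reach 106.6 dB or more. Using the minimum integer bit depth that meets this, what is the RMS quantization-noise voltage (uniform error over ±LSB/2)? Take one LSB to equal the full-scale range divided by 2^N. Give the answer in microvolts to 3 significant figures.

7.16 µV

The full-scale span is 3.25 − (-3.25) = 6.5 V.
Solving 6.02 N ≥ 106.6 − 1.76: N ≥ 17.415. Round up → N = 18.
Step size = 6.5/262144 V = 24.796 µV.
RMS noise = LSB/√12 = 7.16 µV.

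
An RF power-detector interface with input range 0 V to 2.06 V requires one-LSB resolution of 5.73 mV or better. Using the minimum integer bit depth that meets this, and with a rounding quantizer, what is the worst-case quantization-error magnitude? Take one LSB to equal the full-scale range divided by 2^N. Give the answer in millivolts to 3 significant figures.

2.01 mV

Span = 2.06 V.
Required number of levels: 2.06/5.73 mV = 359.51; smallest N with 2^N ≥ that is 9.
LSB = 2.06 V ÷ 2^9 = 2.06/512 V = 4.0234 mV.
Half an LSB is 2.01 mV.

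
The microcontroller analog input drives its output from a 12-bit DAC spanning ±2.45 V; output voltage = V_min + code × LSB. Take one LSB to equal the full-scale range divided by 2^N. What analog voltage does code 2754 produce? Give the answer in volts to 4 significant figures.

0.8446 V

Span: 2.45 V − (-2.45 V) = 4.9 V. LSB = 4.9 V / 2^12.
V_out = -2.45 + 2754 × (4.9/4096) V
      = -2.45 V + 3.29458 V = 0.844580 V.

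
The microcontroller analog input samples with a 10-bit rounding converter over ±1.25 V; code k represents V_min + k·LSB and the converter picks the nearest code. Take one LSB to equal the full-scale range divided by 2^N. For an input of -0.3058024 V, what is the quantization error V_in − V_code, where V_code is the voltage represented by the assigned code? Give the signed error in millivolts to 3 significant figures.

The full-scale span is 1.25 − (-1.25) = 2.5 V. LSB = 2.5 V / 2^10 ≈ 2.441 mV.
(V_in − V_min)/LSB = (-0.3058024 − (-1.25)) × 1024/2.5 = 386.7433 → nearest code k = 387.
Reconstructed level: -1.25 + 387 × 2.5/1024 V = -0.3051757813 V.
Error = V_in − V_code = -0.3058024 − (-0.3051757813) = −0.627 mV.

−0.627 mV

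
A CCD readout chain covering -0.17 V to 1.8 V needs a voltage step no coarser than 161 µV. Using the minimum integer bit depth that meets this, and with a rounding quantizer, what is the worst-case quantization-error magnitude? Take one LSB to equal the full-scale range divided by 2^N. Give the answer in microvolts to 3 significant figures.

60.1 µV

Range = 1.8 − (-0.17) = 1.97 V.
1.97 V / 161 µV = 12240. Since 2^13 = 8192 and 2^14 = 16384, N = 14.
One LSB is 1.97 V / 16384 = 120.24 µV.
Half an LSB is 60.1 µV.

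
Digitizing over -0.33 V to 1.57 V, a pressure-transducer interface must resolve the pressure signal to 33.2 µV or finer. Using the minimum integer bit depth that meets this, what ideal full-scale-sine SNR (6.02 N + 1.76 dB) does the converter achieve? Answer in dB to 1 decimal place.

Span: 1.57 V − (-0.33 V) = 1.9 V.
Need 2^N ≥ 1.9 V / 33.2 µV = 57230 → N_min = 16.
6.02(16) + 1.76 = 98.08 dB.

98.1 dB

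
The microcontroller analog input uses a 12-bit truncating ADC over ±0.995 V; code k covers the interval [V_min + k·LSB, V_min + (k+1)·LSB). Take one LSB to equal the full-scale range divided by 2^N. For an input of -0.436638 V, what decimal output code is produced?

The full-scale span is 0.995 − (-0.995) = 1.99 V. LSB = 1.99 V / 2^12 ≈ 485.8 µV.
(V_in − V_min) × 2^12/range = (-0.436638 − (-0.995)) × 4096/1.99 = 1149.272.
Floor → code = 1149.

1149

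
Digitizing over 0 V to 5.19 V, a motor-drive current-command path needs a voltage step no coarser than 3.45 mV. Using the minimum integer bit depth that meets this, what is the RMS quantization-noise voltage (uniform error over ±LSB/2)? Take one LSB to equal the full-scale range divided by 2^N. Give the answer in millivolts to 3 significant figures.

0.732 mV

Range is 5.19 V.
5.19 V / 3.45 mV = 1504. Since 2^10 = 1024 and 2^11 = 2048, N = 11.
LSB = 5.19 V / 2^11 = 2.5342 mV.
σ_q = LSB/√12 = 2.5342 mV/3.4641 = 0.732 mV.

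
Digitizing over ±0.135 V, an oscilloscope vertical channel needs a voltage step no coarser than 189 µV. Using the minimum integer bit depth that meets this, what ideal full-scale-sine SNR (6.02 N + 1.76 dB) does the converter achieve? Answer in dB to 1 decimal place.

The full-scale span is 0.135 − (-0.135) = 0.27 V.
Required number of levels: 0.27/189 µV = 1428.6; smallest N with 2^N ≥ that is 11.
Ideal SNR at N = 11: 6.02·11 + 1.76 = 68.0 dB.

68.0 dB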